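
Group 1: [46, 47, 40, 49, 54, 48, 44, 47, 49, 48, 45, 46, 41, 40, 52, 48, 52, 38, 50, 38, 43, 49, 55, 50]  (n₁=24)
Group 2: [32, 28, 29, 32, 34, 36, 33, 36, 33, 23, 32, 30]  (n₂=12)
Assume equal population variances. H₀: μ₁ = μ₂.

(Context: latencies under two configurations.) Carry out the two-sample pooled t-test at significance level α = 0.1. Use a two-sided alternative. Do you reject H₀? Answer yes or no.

reject H₀: yes

x̄₁=46.625, s₁=4.753, n₁=24
x̄₂=31.500, s₂=3.631, n₂=12
s_p² = [23·4.753² + 11·3.631²]/34 = 19.5478
SE = √(s_p²·(1/24+1/12)) = 1.5632
t = (46.625−31.500)/1.5632 = 9.6759
df = 34
p-value (two-sided) = 0.00000
At α=0.1: p < α → reject H₀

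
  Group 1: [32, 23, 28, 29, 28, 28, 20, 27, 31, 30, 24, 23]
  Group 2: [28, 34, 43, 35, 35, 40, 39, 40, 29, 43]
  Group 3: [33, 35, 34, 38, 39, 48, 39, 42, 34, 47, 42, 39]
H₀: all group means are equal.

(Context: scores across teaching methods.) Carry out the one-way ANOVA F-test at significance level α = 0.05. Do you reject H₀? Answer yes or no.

Group means [26.92, 36.60, 39.17], grand mean 34.088
SSB = Σnᵢ(x̄ᵢ−x̄)² = 989.752; SSW = ΣΣ(x−x̄ᵢ)² = 666.983
MSB = 989.752/2 = 494.8760; MSW = 666.983/31 = 21.5156
F = MSB/MSW = 23.0008
df = (2, 31)
p-value (upper-tail) = 0.00000
At α=0.05: p < α → reject H₀

reject H₀: yes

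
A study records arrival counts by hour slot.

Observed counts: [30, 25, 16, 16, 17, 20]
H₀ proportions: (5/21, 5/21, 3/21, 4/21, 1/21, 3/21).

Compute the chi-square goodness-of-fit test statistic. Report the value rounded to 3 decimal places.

test statistic = 24.468

n = 124; E_i = n·p_i = [29.52, 29.52, 17.71, 23.62, 5.90, 17.71]
χ² = (30−29.52)²/29.52 + (25−29.52)²/29.52 + (16−17.71)²/17.71 + (16−23.62)²/23.62 + (17−5.90)²/5.90 + (20−17.71)²/17.71 = 24.4677
df = 5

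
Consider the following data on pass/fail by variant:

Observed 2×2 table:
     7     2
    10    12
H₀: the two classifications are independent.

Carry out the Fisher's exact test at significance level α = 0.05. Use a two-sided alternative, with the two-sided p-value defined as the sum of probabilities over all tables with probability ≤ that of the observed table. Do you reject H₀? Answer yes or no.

Margins: r₁=9, r₂=22, c₁=17, c₂=14, n=31
p_obs = C(9,7)·C(22,10)/C(31,17); sum pmf over tables with pmf ≤ p_obs
p-value (two-sided) = 0.13166
At α=0.05: p ≥ α → fail to reject H₀

reject H₀: no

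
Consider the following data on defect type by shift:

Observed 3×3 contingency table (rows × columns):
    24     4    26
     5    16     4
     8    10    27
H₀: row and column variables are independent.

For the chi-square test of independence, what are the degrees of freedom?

degrees of freedom = 4

df = (r−1)(c−1) = (3−1)·(3−1) = 4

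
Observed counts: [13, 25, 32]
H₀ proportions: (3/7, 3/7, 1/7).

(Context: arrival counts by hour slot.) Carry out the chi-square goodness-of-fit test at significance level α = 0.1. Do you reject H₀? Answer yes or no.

n = 70; E_i = n·p_i = [30.00, 30.00, 10.00]
χ² = (13−30.00)²/30.00 + (25−30.00)²/30.00 + (32−10.00)²/10.00 = 58.8667
df = 2
p-value (upper-tail) = 0.00000
At α=0.1: p < α → reject H₀

reject H₀: yes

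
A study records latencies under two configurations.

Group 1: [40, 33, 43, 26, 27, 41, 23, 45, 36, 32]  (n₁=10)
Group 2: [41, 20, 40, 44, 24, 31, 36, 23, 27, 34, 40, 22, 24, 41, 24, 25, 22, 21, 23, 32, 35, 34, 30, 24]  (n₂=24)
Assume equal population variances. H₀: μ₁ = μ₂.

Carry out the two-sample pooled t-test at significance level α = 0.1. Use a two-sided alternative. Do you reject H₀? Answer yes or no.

reject H₀: no

x̄₁=34.600, s₁=7.648, n₁=10
x̄₂=29.875, s₂=7.577, n₂=24
s_p² = [9·7.648² + 23·7.577²]/32 = 57.7195
SE = √(s_p²·(1/10+1/24)) = 2.8595
t = (34.600−29.875)/2.8595 = 1.6524
df = 32
p-value (two-sided) = 0.10824
At α=0.1: p ≥ α → fail to reject H₀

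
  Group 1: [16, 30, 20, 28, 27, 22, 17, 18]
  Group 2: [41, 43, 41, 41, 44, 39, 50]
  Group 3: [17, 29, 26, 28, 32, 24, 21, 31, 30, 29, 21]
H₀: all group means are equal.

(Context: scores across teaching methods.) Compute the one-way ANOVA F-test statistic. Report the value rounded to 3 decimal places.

Group means [22.25, 42.71, 26.18], grand mean 29.423
SSB = Σnᵢ(x̄ᵢ−x̄)² = 1763.781; SSW = ΣΣ(x−x̄ᵢ)² = 516.565
MSB = 1763.781/2 = 881.8906; MSW = 516.565/23 = 22.4593
F = MSB/MSW = 39.2661
df = (2, 23)

test statistic = 39.266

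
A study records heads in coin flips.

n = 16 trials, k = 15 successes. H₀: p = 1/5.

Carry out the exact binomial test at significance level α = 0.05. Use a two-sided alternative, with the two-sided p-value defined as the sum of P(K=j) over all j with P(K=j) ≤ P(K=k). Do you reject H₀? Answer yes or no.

Exact binomial: n=16, k=15, p₀=1/5=0.2000
P(X=j) = C(n,j)·p₀^j·(1−p₀)^(n−j); p = Σ P(X=j) over j with P(X=j) ≤ P(X=15)
p-value (two-sided) = 0.00000
At α=0.05: p < α → reject H₀

reject H₀: yes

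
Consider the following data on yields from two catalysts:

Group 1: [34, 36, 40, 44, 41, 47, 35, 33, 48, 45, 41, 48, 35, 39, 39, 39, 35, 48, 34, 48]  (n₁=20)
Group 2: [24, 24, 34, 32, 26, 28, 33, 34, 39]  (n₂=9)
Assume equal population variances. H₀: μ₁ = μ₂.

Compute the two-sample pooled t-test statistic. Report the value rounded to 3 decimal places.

test statistic = 4.652

x̄₁=40.450, s₁=5.424, n₁=20
x̄₂=30.444, s₂=5.199, n₂=9
s_p² = [19·5.424² + 8·5.199²]/27 = 28.7101
SE = √(s_p²·(1/20+1/9)) = 2.1507
t = (40.450−30.444)/2.1507 = 4.6522
df = 27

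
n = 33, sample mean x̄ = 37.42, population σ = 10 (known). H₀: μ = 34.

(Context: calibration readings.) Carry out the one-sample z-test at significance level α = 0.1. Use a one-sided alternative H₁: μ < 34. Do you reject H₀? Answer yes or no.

SE = σ/√n = 10/√33 = 1.7408
z = (x̄−μ₀)/SE = (37.42−34)/1.7408 = 1.9646
p-value (one-sided, H₁ less) = 0.97527
At α=0.1: p ≥ α → fail to reject H₀

reject H₀: no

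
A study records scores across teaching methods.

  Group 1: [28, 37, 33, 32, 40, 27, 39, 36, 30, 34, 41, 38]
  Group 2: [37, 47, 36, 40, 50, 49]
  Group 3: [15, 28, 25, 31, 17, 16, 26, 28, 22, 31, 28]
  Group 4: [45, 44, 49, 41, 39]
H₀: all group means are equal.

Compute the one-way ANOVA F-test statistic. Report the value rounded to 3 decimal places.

Group means [34.58, 43.17, 24.27, 43.60], grand mean 34.088
SSB = Σnᵢ(x̄ᵢ−x̄)² = 2009.603; SSW = ΣΣ(x−x̄ᵢ)² = 843.132
MSB = 2009.603/3 = 669.8678; MSW = 843.132/30 = 28.1044
F = MSB/MSW = 23.8350
df = (3, 30)

test statistic = 23.835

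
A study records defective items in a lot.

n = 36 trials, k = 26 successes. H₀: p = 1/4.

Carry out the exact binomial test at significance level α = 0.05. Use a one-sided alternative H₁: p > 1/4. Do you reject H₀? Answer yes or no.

Exact binomial: n=36, k=26, p₀=1/4=0.2500
P(X≥26) from Σ C(n,i)·p₀^i·(1−p₀)^(n−i)
p-value (one-sided, H₁ greater) = 0.00000
At α=0.05: p < α → reject H₀

reject H₀: yes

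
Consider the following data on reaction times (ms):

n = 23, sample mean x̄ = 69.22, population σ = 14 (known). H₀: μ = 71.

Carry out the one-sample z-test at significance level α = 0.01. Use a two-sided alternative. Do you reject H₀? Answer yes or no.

SE = σ/√n = 14/√23 = 2.9192
z = (x̄−μ₀)/SE = (69.22−71)/2.9192 = -0.6098
p-value (two-sided) = 0.54202
At α=0.01: p ≥ α → fail to reject H₀

reject H₀: no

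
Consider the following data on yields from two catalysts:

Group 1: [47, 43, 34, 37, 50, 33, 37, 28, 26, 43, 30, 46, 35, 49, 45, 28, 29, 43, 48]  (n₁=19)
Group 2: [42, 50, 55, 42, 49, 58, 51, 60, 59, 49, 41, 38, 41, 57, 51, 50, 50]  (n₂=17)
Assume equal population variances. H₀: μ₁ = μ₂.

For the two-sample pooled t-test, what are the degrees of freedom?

degrees of freedom = 34

df = n₁ + n₂ − 2 = 19 + 17 − 2 = 34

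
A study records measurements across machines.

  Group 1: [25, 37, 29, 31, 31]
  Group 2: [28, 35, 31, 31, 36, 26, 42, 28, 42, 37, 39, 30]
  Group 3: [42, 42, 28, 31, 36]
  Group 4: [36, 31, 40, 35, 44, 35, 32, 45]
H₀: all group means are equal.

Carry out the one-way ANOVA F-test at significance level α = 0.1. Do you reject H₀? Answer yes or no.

Group means [30.60, 33.75, 35.80, 37.25], grand mean 34.500
SSB = Σnᵢ(x̄ᵢ−x̄)² = 151.750; SSW = ΣΣ(x−x̄ᵢ)² = 763.750
MSB = 151.750/3 = 50.5833; MSW = 763.750/26 = 29.3750
F = MSB/MSW = 1.7220
df = (3, 26)
p-value (upper-tail) = 0.18706
At α=0.1: p ≥ α → fail to reject H₀

reject H₀: no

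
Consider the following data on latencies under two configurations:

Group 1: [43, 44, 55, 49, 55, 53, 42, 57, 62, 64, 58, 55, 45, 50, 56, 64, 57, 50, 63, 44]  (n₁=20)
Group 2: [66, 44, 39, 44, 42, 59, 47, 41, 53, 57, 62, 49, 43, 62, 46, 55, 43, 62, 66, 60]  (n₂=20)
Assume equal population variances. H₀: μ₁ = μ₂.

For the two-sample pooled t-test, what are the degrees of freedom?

df = n₁ + n₂ − 2 = 20 + 20 − 2 = 38

degrees of freedom = 38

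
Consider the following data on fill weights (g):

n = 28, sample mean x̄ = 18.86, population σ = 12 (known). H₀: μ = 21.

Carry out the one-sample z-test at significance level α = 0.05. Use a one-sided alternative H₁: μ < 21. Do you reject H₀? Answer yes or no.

SE = σ/√n = 12/√28 = 2.2678
z = (x̄−μ₀)/SE = (18.86−21)/2.2678 = -0.9437
p-value (one-sided, H₁ less) = 0.17267
At α=0.05: p ≥ α → fail to reject H₀

reject H₀: no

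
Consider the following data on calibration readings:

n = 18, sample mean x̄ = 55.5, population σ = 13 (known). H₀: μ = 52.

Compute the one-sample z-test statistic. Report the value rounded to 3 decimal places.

SE = σ/√n = 13/√18 = 3.0641
z = (x̄−μ₀)/SE = (55.5−52)/3.0641 = 1.1422

test statistic = 1.142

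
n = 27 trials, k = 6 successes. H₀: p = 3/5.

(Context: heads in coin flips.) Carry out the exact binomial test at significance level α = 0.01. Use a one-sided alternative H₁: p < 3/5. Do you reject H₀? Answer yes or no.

reject H₀: yes

Exact binomial: n=27, k=6, p₀=3/5=0.6000
P(X≤6) from Σ C(n,i)·p₀^i·(1−p₀)^(n−i)
p-value (one-sided, H₁ less) = 0.00007
At α=0.01: p < α → reject H₀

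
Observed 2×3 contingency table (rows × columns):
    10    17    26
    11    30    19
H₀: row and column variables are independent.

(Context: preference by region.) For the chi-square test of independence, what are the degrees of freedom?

degrees of freedom = 2

df = (r−1)(c−1) = (2−1)·(3−1) = 2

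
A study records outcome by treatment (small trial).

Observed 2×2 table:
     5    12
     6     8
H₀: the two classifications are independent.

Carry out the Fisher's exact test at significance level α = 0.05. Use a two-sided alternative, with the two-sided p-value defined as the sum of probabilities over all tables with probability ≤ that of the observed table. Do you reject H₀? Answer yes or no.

reject H₀: no

Margins: r₁=17, r₂=14, c₁=11, c₂=20, n=31
p_obs = C(17,5)·C(14,6)/C(31,11); sum pmf over tables with pmf ≤ p_obs
p-value (two-sided) = 0.47747
At α=0.05: p ≥ α → fail to reject H₀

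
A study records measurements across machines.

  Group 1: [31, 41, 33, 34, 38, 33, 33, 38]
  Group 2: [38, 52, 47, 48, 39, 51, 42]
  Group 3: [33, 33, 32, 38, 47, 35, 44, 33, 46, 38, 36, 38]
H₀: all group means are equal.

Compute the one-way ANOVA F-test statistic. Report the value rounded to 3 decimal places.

test statistic = 8.614

Group means [35.12, 45.29, 37.75], grand mean 38.926
SSB = Σnᵢ(x̄ᵢ−x̄)² = 415.298; SSW = ΣΣ(x−x̄ᵢ)² = 578.554
MSB = 415.298/2 = 207.6491; MSW = 578.554/24 = 24.1064
F = MSB/MSW = 8.6139
df = (2, 24)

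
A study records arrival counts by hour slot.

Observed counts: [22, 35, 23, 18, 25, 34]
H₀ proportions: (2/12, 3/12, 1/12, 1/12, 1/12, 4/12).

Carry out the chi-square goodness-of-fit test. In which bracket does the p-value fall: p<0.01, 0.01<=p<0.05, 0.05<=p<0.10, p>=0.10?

p-value bracket: p<0.01

n = 157; E_i = n·p_i = [26.17, 39.25, 13.08, 13.08, 13.08, 52.33]
χ² = (22−26.17)²/26.17 + (35−39.25)²/39.25 + (23−13.08)²/13.08 + (18−13.08)²/13.08 + (25−13.08)²/13.08 + (34−52.33)²/52.33 = 27.7643
df = 5
p-value (upper-tail) = 0.00004
→ bracket: p<0.01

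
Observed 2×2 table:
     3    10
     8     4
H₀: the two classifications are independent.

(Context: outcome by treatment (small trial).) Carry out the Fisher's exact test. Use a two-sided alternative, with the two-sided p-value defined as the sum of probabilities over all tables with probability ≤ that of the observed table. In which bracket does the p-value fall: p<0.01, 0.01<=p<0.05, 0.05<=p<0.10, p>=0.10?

Margins: r₁=13, r₂=12, c₁=11, c₂=14, n=25
p_obs = C(13,3)·C(12,8)/C(25,11); sum pmf over tables with pmf ≤ p_obs
p-value (two-sided) = 0.04718
→ bracket: 0.01<=p<0.05

p-value bracket: 0.01<=p<0.05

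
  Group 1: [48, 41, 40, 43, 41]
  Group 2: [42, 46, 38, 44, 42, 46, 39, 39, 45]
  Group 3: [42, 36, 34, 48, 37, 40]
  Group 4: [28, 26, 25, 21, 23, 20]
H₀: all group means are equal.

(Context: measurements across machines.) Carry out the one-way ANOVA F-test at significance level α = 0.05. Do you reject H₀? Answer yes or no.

reject H₀: yes

Group means [42.60, 42.33, 39.50, 23.83], grand mean 37.462
SSB = Σnᵢ(x̄ᵢ−x̄)² = 1484.928; SSW = ΣΣ(x−x̄ᵢ)² = 293.533
MSB = 1484.928/3 = 494.9761; MSW = 293.533/22 = 13.3424
F = MSB/MSW = 37.0979
df = (3, 22)
p-value (upper-tail) = 0.00000
At α=0.05: p < α → reject H₀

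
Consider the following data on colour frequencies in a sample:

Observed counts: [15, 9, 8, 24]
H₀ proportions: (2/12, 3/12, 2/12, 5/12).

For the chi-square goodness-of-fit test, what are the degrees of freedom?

degrees of freedom = 3

df = k − 1 = 4 − 1 = 3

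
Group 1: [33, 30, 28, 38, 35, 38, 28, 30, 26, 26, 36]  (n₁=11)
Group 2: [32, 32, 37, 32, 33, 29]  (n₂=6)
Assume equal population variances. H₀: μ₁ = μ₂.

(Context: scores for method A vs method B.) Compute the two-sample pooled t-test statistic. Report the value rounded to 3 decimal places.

test statistic = -0.424

x̄₁=31.636, s₁=4.567, n₁=11
x̄₂=32.500, s₂=2.588, n₂=6
s_p² = [10·4.567² + 5·2.588²]/15 = 16.1364
SE = √(s_p²·(1/11+1/6)) = 2.0387
t = (31.636−32.500)/2.0387 = -0.4236
df = 15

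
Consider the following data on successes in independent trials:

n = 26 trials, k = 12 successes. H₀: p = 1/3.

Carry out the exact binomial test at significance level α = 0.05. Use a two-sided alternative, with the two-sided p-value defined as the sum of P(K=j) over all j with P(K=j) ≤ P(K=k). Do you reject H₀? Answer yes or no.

Exact binomial: n=26, k=12, p₀=1/3=0.3333
P(X=j) = C(n,j)·p₀^j·(1−p₀)^(n−j); p = Σ P(X=j) over j with P(X=j) ≤ P(X=12)
p-value (two-sided) = 0.21056
At α=0.05: p ≥ α → fail to reject H₀

reject H₀: no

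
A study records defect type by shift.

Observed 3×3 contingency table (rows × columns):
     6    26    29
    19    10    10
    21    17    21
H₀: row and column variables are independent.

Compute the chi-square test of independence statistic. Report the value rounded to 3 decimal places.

Row totals [61, 39, 59], col totals [46, 53, 60], n=159
χ² = (6−17.65)²/17.65 + (26−20.33)²/20.33 + (29−23.02)²/23.02 + (19−11.28)²/11.28 + (10−13.00)²/13.00 + (10−14.72)²/14.72 + (21−17.07)²/17.07 + (17−19.67)²/19.67 + (21−22.26)²/22.26 = 19.6418
df = 4

test statistic = 19.642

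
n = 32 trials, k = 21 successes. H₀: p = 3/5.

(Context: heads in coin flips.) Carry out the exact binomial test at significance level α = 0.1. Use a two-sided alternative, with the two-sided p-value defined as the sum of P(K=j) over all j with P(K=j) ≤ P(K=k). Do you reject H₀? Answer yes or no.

reject H₀: no

Exact binomial: n=32, k=21, p₀=3/5=0.6000
P(X=j) = C(n,j)·p₀^j·(1−p₀)^(n−j); p = Σ P(X=j) over j with P(X=j) ≤ P(X=21)
p-value (two-sided) = 0.59092
At α=0.1: p ≥ α → fail to reject H₀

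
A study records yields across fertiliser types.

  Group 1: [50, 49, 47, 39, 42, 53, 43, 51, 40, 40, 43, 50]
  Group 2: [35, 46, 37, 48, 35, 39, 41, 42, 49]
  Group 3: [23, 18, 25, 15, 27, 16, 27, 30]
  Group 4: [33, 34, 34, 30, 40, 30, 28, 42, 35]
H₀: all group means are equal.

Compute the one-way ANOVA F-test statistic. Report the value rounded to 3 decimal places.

test statistic = 35.461

Group means [45.58, 41.33, 22.62, 34.00], grand mean 37.000
SSB = Σnᵢ(x̄ᵢ−x̄)² = 2787.208; SSW = ΣΣ(x−x̄ᵢ)² = 890.792
MSB = 2787.208/3 = 929.0694; MSW = 890.792/34 = 26.1998
F = MSB/MSW = 35.4610
df = (3, 34)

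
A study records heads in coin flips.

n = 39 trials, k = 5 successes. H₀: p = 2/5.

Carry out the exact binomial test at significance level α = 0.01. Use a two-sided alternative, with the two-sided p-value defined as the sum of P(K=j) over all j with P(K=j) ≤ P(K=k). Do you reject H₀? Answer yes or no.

Exact binomial: n=39, k=5, p₀=2/5=0.4000
P(X=j) = C(n,j)·p₀^j·(1−p₀)^(n−j); p = Σ P(X=j) over j with P(X=j) ≤ P(X=5)
p-value (two-sided) = 0.00042
At α=0.01: p < α → reject H₀

reject H₀: yes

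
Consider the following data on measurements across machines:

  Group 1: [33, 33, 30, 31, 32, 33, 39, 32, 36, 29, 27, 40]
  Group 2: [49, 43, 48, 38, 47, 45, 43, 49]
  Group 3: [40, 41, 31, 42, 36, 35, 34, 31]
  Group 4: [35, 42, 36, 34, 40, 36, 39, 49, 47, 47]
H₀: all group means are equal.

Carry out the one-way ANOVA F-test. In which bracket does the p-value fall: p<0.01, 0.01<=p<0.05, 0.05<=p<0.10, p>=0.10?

p-value bracket: p<0.01

Group means [32.92, 45.25, 36.25, 40.50], grand mean 38.211
SSB = Σnᵢ(x̄ᵢ−x̄)² = 815.899; SSW = ΣΣ(x−x̄ᵢ)² = 668.417
MSB = 815.899/3 = 271.9664; MSW = 668.417/34 = 19.6593
F = MSB/MSW = 13.8340
df = (3, 34)
p-value (upper-tail) = 0.00000
→ bracket: p<0.01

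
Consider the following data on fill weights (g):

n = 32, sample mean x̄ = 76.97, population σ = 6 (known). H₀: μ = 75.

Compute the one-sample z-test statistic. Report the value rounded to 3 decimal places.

SE = σ/√n = 6/√32 = 1.0607
z = (x̄−μ₀)/SE = (76.97−75)/1.0607 = 1.8573

test statistic = 1.857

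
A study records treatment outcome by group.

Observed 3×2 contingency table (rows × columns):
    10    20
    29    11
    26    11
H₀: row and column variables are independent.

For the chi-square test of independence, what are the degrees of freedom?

df = (r−1)(c−1) = (3−1)·(2−1) = 2

degrees of freedom = 2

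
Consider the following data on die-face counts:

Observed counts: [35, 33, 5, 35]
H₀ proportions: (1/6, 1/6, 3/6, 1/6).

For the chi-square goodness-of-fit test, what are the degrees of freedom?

df = k − 1 = 4 − 1 = 3

degrees of freedom = 3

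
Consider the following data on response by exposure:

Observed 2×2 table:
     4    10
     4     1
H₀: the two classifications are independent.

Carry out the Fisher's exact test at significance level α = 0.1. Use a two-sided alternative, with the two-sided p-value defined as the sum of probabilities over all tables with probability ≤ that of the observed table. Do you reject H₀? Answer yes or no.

reject H₀: no

Margins: r₁=14, r₂=5, c₁=8, c₂=11, n=19
p_obs = C(14,4)·C(5,4)/C(19,8); sum pmf over tables with pmf ≤ p_obs
p-value (two-sided) = 0.11077
At α=0.1: p ≥ α → fail to reject H₀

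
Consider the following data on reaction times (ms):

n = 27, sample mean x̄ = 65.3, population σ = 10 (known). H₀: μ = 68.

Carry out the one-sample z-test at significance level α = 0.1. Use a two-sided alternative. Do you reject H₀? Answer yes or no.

reject H₀: no

SE = σ/√n = 10/√27 = 1.9245
z = (x̄−μ₀)/SE = (65.3−68)/1.9245 = -1.4030
p-value (two-sided) = 0.16063
At α=0.1: p ≥ α → fail to reject H₀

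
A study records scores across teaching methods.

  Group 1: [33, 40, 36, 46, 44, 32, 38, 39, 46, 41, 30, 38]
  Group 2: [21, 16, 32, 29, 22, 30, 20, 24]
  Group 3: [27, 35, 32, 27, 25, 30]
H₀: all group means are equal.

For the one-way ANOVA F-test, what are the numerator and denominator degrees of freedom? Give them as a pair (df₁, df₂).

degrees of freedom = [2, 23]

k = 3 groups, N = 26 total
df = (k−1, N−k) = (3−1, 26−3) = (2, 23)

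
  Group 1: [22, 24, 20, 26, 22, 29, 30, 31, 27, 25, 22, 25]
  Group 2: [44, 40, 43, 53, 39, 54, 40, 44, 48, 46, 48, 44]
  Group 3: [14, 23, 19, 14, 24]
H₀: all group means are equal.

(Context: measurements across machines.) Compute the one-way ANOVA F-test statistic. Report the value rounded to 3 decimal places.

Group means [25.25, 45.25, 18.80], grand mean 32.414
SSB = Σnᵢ(x̄ᵢ−x̄)² = 3519.734; SSW = ΣΣ(x−x̄ᵢ)² = 481.300
MSB = 3519.734/2 = 1759.8672; MSW = 481.300/26 = 18.5115
F = MSB/MSW = 95.0687
df = (2, 26)

test statistic = 95.069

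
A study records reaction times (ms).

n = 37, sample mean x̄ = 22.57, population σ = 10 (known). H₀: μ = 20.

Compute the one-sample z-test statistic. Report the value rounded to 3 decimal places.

test statistic = 1.563

SE = σ/√n = 10/√37 = 1.6440
z = (x̄−μ₀)/SE = (22.57−20)/1.6440 = 1.5633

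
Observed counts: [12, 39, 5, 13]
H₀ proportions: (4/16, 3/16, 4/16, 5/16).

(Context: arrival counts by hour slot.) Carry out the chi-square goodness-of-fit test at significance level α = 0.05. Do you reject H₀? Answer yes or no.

n = 69; E_i = n·p_i = [17.25, 12.94, 17.25, 21.56]
χ² = (12−17.25)²/17.25 + (39−12.94)²/12.94 + (5−17.25)²/17.25 + (13−21.56)²/21.56 = 66.2000
df = 3
p-value (upper-tail) = 0.00000
At α=0.05: p < α → reject H₀

reject H₀: yes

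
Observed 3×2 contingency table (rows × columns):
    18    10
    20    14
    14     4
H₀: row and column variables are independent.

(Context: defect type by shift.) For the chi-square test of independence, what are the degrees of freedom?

df = (r−1)(c−1) = (3−1)·(2−1) = 2

degrees of freedom = 2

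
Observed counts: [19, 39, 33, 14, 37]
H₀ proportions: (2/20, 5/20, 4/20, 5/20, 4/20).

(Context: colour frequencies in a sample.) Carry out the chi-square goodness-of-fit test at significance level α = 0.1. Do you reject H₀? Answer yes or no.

n = 142; E_i = n·p_i = [14.20, 35.50, 28.40, 35.50, 28.40]
χ² = (19−14.20)²/14.20 + (39−35.50)²/35.50 + (33−28.40)²/28.40 + (14−35.50)²/35.50 + (37−28.40)²/28.40 = 18.3380
df = 4
p-value (upper-tail) = 0.00106
At α=0.1: p < α → reject H₀

reject H₀: yes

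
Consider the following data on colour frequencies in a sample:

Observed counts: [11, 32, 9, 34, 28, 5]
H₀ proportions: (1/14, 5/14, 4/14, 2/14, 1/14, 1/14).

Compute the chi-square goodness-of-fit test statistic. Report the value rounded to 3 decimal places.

test statistic = 84.888

n = 119; E_i = n·p_i = [8.50, 42.50, 34.00, 17.00, 8.50, 8.50]
χ² = (11−8.50)²/8.50 + (32−42.50)²/42.50 + (9−34.00)²/34.00 + (34−17.00)²/17.00 + (28−8.50)²/8.50 + (5−8.50)²/8.50 = 84.8882
df = 5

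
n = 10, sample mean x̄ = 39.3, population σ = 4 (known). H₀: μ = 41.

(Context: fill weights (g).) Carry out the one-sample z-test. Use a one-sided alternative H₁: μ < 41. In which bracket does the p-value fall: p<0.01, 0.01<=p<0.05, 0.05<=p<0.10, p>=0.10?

SE = σ/√n = 4/√10 = 1.2649
z = (x̄−μ₀)/SE = (39.3−41)/1.2649 = -1.3440
p-value (one-sided, H₁ less) = 0.08948
→ bracket: 0.05<=p<0.10

p-value bracket: 0.05<=p<0.10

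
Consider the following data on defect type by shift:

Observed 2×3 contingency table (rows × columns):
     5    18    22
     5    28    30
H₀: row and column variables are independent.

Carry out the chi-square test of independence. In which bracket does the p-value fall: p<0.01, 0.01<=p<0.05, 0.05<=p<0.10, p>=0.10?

Row totals [45, 63], col totals [10, 46, 52], n=108
χ² = (5−4.17)²/4.17 + (18−19.17)²/19.17 + (22−21.67)²/21.67 + (5−5.83)²/5.83 + (28−26.83)²/26.83 + (30−30.33)²/30.33 = 0.4162
df = 2
p-value (upper-tail) = 0.81211
→ bracket: p>=0.10

p-value bracket: p>=0.10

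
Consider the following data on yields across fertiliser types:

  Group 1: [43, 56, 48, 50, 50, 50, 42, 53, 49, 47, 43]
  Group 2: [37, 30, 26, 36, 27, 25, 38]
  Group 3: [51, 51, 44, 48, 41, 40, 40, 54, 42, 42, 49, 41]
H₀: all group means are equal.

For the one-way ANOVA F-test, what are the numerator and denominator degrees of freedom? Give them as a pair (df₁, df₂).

k = 3 groups, N = 30 total
df = (k−1, N−k) = (3−1, 30−3) = (2, 27)

degrees of freedom = [2, 27]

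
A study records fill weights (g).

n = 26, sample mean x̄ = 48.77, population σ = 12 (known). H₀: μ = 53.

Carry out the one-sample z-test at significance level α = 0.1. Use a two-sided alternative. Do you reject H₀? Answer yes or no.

SE = σ/√n = 12/√26 = 2.3534
z = (x̄−μ₀)/SE = (48.77−53)/2.3534 = -1.7974
p-value (two-sided) = 0.07227
At α=0.1: p < α → reject H₀

reject H₀: yes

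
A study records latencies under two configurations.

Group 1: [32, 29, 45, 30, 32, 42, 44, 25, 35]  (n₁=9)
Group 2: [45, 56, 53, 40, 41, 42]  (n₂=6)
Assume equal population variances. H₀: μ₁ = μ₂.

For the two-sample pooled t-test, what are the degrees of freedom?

df = n₁ + n₂ − 2 = 9 + 6 − 2 = 13

degrees of freedom = 13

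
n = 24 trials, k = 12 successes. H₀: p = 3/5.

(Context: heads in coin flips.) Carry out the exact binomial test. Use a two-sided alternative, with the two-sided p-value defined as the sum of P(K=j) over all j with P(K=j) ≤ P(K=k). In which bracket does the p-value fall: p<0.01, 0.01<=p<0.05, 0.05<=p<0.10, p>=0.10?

Exact binomial: n=24, k=12, p₀=3/5=0.6000
P(X=j) = C(n,j)·p₀^j·(1−p₀)^(n−j); p = Σ P(X=j) over j with P(X=j) ≤ P(X=12)
p-value (two-sided) = 0.40497
→ bracket: p>=0.10

p-value bracket: p>=0.10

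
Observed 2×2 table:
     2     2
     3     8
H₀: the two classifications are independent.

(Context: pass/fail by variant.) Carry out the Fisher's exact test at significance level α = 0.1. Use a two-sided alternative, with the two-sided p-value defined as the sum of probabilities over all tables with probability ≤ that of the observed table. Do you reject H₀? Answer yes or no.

Margins: r₁=4, r₂=11, c₁=5, c₂=10, n=15
p_obs = C(4,2)·C(11,3)/C(15,5); sum pmf over tables with pmf ≤ p_obs
p-value (two-sided) = 0.56044
At α=0.1: p ≥ α → fail to reject H₀

reject H₀: no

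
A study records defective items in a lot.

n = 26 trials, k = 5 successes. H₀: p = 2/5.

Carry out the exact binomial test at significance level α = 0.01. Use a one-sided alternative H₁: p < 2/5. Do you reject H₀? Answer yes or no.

reject H₀: no

Exact binomial: n=26, k=5, p₀=2/5=0.4000
P(X≤5) from Σ C(n,i)·p₀^i·(1−p₀)^(n−i)
p-value (one-sided, H₁ less) = 0.02141
At α=0.01: p ≥ α → fail to reject H₀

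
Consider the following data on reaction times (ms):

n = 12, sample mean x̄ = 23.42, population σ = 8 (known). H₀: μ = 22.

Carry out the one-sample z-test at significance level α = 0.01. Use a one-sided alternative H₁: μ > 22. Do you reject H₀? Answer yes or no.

SE = σ/√n = 8/√12 = 2.3094
z = (x̄−μ₀)/SE = (23.42−22)/2.3094 = 0.6149
p-value (one-sided, H₁ greater) = 0.26932
At α=0.01: p ≥ α → fail to reject H₀

reject H₀: no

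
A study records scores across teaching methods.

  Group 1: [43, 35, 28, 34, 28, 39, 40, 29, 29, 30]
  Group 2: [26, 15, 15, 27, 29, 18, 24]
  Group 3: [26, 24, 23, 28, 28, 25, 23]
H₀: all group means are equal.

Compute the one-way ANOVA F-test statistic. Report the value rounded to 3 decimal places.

Group means [33.50, 22.00, 25.29], grand mean 27.750
SSB = Σnᵢ(x̄ᵢ−x̄)² = 604.571; SSW = ΣΣ(x−x̄ᵢ)² = 513.929
MSB = 604.571/2 = 302.2857; MSW = 513.929/21 = 24.4728
F = MSB/MSW = 12.3519
df = (2, 21)

test statistic = 12.352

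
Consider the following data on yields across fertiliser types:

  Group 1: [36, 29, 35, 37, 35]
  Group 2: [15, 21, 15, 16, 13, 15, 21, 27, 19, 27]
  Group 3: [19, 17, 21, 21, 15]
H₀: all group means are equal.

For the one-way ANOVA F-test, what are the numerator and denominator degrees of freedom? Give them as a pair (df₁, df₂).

k = 3 groups, N = 20 total
df = (k−1, N−k) = (3−1, 20−3) = (2, 17)

degrees of freedom = [2, 17]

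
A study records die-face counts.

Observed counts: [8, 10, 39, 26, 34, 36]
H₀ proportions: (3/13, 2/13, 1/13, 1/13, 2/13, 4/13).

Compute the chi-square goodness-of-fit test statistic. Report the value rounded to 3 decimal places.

n = 153; E_i = n·p_i = [35.31, 23.54, 11.77, 11.77, 23.54, 47.08]
χ² = (8−35.31)²/35.31 + (10−23.54)²/23.54 + (39−11.77)²/11.77 + (26−11.77)²/11.77 + (34−23.54)²/23.54 + (36−47.08)²/47.08 = 116.3747
df = 5

test statistic = 116.375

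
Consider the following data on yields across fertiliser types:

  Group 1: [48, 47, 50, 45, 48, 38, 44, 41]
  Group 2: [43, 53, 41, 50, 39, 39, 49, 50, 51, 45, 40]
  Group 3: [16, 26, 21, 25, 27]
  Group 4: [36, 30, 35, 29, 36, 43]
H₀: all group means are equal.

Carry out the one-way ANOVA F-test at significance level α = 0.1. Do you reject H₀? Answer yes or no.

Group means [45.12, 45.45, 23.00, 34.83], grand mean 39.500
SSB = Σnᵢ(x̄ᵢ−x̄)² = 2135.064; SSW = ΣΣ(x−x̄ᵢ)² = 602.436
MSB = 2135.064/3 = 711.6881; MSW = 602.436/26 = 23.1706
F = MSB/MSW = 30.7151
df = (3, 26)
p-value (upper-tail) = 0.00000
At α=0.1: p < α → reject H₀

reject H₀: yes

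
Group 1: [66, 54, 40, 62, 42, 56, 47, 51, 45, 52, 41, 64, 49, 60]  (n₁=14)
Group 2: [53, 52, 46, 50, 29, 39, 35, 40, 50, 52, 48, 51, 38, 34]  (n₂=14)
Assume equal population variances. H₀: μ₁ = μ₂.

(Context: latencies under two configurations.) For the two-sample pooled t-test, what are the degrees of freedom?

degrees of freedom = 26

df = n₁ + n₂ − 2 = 14 + 14 − 2 = 26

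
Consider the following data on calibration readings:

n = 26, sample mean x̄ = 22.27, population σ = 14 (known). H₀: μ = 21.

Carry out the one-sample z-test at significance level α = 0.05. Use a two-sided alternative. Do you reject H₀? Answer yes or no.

reject H₀: no

SE = σ/√n = 14/√26 = 2.7456
z = (x̄−μ₀)/SE = (22.27−21)/2.7456 = 0.4626
p-value (two-sided) = 0.64368
At α=0.05: p ≥ α → fail to reject H₀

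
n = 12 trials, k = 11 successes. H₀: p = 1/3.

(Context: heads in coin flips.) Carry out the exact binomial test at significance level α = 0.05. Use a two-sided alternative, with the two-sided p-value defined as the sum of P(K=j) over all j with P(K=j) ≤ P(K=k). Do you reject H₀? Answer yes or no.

Exact binomial: n=12, k=11, p₀=1/3=0.3333
P(X=j) = C(n,j)·p₀^j·(1−p₀)^(n−j); p = Σ P(X=j) over j with P(X=j) ≤ P(X=11)
p-value (two-sided) = 0.00005
At α=0.05: p < α → reject H₀

reject H₀: yes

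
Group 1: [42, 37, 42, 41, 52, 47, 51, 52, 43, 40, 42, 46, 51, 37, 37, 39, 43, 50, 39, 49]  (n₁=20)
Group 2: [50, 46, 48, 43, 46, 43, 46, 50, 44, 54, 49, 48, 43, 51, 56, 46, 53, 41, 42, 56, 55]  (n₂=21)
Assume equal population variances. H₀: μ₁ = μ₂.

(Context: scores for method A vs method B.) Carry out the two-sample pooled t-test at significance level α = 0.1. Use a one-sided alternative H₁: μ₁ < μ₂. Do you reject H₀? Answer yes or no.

x̄₁=44.000, s₁=5.311, n₁=20
x̄₂=48.095, s₂=4.732, n₂=21
s_p² = [19·5.311² + 20·4.732²]/39 = 25.2259
SE = √(s_p²·(1/20+1/21)) = 1.5692
t = (44.000−48.095)/1.5692 = -2.6097
df = 39
p-value (one-sided, H₁ less) = 0.00639
At α=0.1: p < α → reject H₀

reject H₀: yes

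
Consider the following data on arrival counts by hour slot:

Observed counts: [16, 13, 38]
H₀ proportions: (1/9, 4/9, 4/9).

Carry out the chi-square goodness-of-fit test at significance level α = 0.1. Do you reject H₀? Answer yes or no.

n = 67; E_i = n·p_i = [7.44, 29.78, 29.78]
χ² = (16−7.44)²/7.44 + (13−29.78)²/29.78 + (38−29.78)²/29.78 = 21.5560
df = 2
p-value (upper-tail) = 0.00002
At α=0.1: p < α → reject H₀

reject H₀: yes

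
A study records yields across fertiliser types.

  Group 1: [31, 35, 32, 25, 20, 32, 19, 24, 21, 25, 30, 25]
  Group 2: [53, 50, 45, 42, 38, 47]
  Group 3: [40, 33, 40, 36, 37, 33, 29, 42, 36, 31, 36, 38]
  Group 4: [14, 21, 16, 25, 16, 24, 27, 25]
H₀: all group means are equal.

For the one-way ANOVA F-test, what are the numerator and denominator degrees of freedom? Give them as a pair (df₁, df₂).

degrees of freedom = [3, 34]

k = 4 groups, N = 38 total
df = (k−1, N−k) = (4−1, 38−4) = (3, 34)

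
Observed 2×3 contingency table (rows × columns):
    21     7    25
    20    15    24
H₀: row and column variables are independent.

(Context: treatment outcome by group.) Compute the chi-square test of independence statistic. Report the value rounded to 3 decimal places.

Row totals [53, 59], col totals [41, 22, 49], n=112
χ² = (21−19.40)²/19.40 + (7−10.41)²/10.41 + (25−23.19)²/23.19 + (20−21.60)²/21.60 + (15−11.59)²/11.59 + (24−25.81)²/25.81 = 2.6400
df = 2

test statistic = 2.640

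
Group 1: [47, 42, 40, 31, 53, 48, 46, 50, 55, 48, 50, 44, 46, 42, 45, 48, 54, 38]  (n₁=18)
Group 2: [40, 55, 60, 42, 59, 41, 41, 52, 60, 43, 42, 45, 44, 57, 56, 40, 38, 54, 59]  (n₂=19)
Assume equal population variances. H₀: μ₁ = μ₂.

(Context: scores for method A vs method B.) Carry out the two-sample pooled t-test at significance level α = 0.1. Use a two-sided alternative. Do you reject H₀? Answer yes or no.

x̄₁=45.944, s₁=5.946, n₁=18
x̄₂=48.842, s₂=8.201, n₂=19
s_p² = [17·5.946² + 18·8.201²]/35 = 51.7563
SE = √(s_p²·(1/18+1/19)) = 2.3663
t = (45.944−48.842)/2.3663 = -1.2246
df = 35
p-value (two-sided) = 0.22892
At α=0.1: p ≥ α → fail to reject H₀

reject H₀: no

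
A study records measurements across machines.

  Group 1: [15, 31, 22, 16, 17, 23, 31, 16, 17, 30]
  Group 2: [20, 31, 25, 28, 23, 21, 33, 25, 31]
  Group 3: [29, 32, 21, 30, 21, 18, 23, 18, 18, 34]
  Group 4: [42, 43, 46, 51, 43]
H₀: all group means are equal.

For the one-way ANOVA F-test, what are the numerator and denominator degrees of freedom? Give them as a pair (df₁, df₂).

k = 4 groups, N = 34 total
df = (k−1, N−k) = (4−1, 34−4) = (3, 30)

degrees of freedom = [3, 30]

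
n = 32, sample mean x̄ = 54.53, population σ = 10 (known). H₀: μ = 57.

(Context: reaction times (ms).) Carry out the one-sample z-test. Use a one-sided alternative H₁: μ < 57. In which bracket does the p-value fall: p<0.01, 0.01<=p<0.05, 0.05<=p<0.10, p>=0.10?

p-value bracket: 0.05<=p<0.10

SE = σ/√n = 10/√32 = 1.7678
z = (x̄−μ₀)/SE = (54.53−57)/1.7678 = -1.3972
p-value (one-sided, H₁ less) = 0.08117
→ bracket: 0.05<=p<0.10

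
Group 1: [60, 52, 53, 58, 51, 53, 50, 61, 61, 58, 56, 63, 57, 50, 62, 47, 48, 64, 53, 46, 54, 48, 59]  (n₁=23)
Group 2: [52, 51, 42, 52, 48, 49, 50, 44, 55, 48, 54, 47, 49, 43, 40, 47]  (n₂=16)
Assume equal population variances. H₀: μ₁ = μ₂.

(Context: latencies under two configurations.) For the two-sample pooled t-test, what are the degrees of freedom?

degrees of freedom = 37

df = n₁ + n₂ − 2 = 23 + 16 − 2 = 37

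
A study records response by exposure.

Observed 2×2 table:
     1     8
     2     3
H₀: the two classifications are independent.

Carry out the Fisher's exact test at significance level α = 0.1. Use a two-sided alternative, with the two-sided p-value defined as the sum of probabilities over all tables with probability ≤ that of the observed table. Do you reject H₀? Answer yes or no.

reject H₀: no

Margins: r₁=9, r₂=5, c₁=3, c₂=11, n=14
p_obs = C(9,1)·C(5,2)/C(14,3); sum pmf over tables with pmf ≤ p_obs
p-value (two-sided) = 0.50549
At α=0.1: p ≥ α → fail to reject H₀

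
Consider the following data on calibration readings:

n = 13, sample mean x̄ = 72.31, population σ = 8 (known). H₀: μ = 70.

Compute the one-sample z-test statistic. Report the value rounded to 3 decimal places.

SE = σ/√n = 8/√13 = 2.2188
z = (x̄−μ₀)/SE = (72.31−70)/2.2188 = 1.0411

test statistic = 1.041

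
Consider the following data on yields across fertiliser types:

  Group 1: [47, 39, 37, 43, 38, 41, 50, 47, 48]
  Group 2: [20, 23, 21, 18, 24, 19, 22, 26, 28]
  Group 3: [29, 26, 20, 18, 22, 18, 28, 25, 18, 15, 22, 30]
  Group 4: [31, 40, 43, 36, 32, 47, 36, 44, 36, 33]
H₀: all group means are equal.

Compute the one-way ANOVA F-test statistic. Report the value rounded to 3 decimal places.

test statistic = 49.709

Group means [43.33, 22.33, 22.58, 37.80], grand mean 31.000
SSB = Σnᵢ(x̄ᵢ−x̄)² = 3357.483; SSW = ΣΣ(x−x̄ᵢ)² = 810.517
MSB = 3357.483/3 = 1119.1611; MSW = 810.517/36 = 22.5144
F = MSB/MSW = 49.7088
df = (3, 36)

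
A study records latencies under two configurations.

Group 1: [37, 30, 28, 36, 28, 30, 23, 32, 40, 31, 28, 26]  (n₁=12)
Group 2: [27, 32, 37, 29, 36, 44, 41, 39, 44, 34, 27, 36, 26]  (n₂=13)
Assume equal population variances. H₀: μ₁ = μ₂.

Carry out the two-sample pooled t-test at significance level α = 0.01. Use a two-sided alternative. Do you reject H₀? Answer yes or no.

x̄₁=30.750, s₁=4.864, n₁=12
x̄₂=34.769, s₂=6.287, n₂=13
s_p² = [11·4.864² + 12·6.287²]/23 = 31.9373
SE = √(s_p²·(1/12+1/13)) = 2.2623
t = (30.750−34.769)/2.2623 = -1.7766
df = 23
p-value (two-sided) = 0.08887
At α=0.01: p ≥ α → fail to reject H₀

reject H₀: no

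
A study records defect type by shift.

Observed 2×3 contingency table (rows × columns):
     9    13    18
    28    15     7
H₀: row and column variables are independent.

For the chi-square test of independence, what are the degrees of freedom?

degrees of freedom = 2

df = (r−1)(c−1) = (2−1)·(3−1) = 2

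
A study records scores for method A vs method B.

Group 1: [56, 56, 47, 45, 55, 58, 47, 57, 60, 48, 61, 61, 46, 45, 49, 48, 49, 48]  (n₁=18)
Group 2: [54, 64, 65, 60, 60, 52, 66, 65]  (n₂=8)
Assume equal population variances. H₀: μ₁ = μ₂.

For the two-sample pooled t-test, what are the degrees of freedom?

df = n₁ + n₂ − 2 = 18 + 8 − 2 = 24

degrees of freedom = 24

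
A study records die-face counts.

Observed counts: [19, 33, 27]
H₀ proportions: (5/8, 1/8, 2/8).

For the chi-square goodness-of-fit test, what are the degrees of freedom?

df = k − 1 = 3 − 1 = 2

degrees of freedom = 2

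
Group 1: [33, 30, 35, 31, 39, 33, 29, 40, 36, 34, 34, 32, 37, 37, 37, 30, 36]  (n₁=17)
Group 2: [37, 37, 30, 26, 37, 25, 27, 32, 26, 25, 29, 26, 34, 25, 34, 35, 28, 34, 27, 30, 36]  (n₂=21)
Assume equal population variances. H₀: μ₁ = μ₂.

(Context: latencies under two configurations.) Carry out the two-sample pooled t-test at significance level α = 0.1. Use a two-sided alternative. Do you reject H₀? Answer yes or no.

reject H₀: yes

x̄₁=34.294, s₁=3.236, n₁=17
x̄₂=30.476, s₂=4.479, n₂=21
s_p² = [16·3.236² + 20·4.479²]/36 = 15.7991
SE = √(s_p²·(1/17+1/21)) = 1.2968
t = (34.294−30.476)/1.2968 = 2.9441
df = 36
p-value (two-sided) = 0.00564
At α=0.1: p < α → reject H₀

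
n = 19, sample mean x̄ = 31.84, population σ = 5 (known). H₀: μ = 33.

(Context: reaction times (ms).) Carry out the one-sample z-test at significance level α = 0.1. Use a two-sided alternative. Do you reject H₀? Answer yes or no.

reject H₀: no

SE = σ/√n = 5/√19 = 1.1471
z = (x̄−μ₀)/SE = (31.84−33)/1.1471 = -1.0113
p-value (two-sided) = 0.31189
At α=0.1: p ≥ α → fail to reject H₀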